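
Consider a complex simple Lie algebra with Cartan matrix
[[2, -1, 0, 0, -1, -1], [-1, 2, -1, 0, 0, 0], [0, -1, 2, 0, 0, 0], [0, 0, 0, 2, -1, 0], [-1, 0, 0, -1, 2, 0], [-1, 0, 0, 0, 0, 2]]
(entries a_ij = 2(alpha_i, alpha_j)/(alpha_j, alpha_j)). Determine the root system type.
E6

The matrix has rank 6 with 2's on the diagonal. Reading the off-diagonal entries as Dynkin edges (a single edge where a_ij = a_ji = -1; a double or triple edge where a_ij * a_ji = 2 or 3), the diagram is a chain of 5 nodes with one extra node attached to the third node from one end (E_6). One simple-root ordering that puts it in standard form is (alpha_3, alpha_6, alpha_2, alpha_1, alpha_5, alpha_4). So the algebra is type E_6.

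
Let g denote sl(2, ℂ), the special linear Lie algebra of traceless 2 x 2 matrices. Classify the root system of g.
This is sl(2), which has dimension 2^2 - 1 = 3 and rank 2 - 1 = 1 (a Cartan subalgebra is the diagonal traceless matrices). In the classification of classical Lie algebras, the special linear algebra sl(n+1) has type A_n; here n = 1, so the Dynkin diagram is a chain of 1 nodes with single edges (A_1). Hence the type is A_1.

type A_1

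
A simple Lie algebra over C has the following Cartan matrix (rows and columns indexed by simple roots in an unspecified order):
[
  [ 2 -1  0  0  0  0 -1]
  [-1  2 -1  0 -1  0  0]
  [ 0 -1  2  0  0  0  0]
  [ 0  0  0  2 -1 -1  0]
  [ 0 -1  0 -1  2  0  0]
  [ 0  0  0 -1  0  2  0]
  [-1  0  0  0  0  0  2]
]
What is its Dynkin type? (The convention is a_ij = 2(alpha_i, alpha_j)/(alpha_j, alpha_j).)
The matrix has rank 7 with 2's on the diagonal. Reading the off-diagonal entries as Dynkin edges (a single edge where a_ij = a_ji = -1; a double or triple edge where a_ij * a_ji = 2 or 3), the diagram is a chain of 6 nodes with one extra node attached to the third node from one end (E_7). One simple-root ordering that puts it in standard form is (alpha_7, alpha_3, alpha_1, alpha_2, alpha_5, alpha_4, alpha_6). So the algebra is type E_7.

E7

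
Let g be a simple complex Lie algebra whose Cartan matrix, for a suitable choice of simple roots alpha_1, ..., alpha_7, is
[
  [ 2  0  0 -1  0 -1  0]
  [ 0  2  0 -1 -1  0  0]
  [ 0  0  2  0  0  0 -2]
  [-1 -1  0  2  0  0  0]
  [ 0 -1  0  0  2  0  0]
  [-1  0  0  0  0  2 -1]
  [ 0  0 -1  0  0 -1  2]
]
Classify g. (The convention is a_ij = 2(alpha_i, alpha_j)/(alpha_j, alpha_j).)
The matrix has rank 7 with 2's on the diagonal. Reading the off-diagonal entries as Dynkin edges (a single edge where a_ij = a_ji = -1; a double or triple edge where a_ij * a_ji = 2 or 3), the diagram is a chain of 7 nodes with a double edge at one end; the terminal node there is the unique long simple root (C_7). One simple-root ordering that puts it in standard form is (alpha_5, alpha_2, alpha_4, alpha_1, alpha_6, alpha_7, alpha_3). So the algebra is type C_7, i.e. sp(14).

C7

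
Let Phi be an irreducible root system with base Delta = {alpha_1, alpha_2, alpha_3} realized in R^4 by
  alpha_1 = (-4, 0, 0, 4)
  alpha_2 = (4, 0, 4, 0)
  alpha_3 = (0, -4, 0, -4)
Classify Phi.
type A_3

Compute the Cartan integers a_ij = 2(alpha_i, alpha_j)/(alpha_j, alpha_j); the resulting 3x3 Cartan matrix is
[[2, -1, -1], [-1, 2, 0], [-1, 0, 2]].
All simple roots have the same length, so the diagram is simply laced. The associated Dynkin diagram is a chain of 3 nodes with single edges (A_3), so the type is A_3 (the algebra sl(4)).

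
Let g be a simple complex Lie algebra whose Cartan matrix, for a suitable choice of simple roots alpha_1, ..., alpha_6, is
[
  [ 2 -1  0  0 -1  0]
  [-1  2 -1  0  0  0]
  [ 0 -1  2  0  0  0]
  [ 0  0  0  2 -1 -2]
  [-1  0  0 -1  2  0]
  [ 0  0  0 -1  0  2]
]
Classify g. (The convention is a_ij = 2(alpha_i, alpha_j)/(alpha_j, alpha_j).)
type B_6

The matrix has rank 6 with 2's on the diagonal. Reading the off-diagonal entries as Dynkin edges (a single edge where a_ij = a_ji = -1; a double or triple edge where a_ij * a_ji = 2 or 3), the diagram is a chain of 6 nodes with a double edge at one end; the terminal node there is the unique short simple root (B_6). One simple-root ordering that puts it in standard form is (alpha_3, alpha_2, alpha_1, alpha_5, alpha_4, alpha_6). So the algebra is type B_6, i.e. so(13).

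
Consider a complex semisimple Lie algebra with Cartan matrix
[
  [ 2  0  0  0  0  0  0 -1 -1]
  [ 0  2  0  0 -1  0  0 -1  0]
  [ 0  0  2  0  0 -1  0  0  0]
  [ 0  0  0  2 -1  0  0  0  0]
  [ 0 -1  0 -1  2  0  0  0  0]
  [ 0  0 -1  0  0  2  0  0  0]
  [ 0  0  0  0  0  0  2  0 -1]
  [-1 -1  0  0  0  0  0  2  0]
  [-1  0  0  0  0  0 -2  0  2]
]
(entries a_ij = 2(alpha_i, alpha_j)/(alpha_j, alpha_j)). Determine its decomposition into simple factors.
A_2 ⊕ B_7

The diagram associated to this matrix has two connected components: the simple roots {alpha_3, alpha_6} form a chain of 2 nodes with single edges (A_2), and {alpha_1, alpha_2, alpha_4, alpha_5, alpha_7, alpha_8, alpha_9} form a chain of 7 nodes with a double edge at one end; the terminal node there is the unique short simple root (B_7). A semisimple Lie algebra decomposes uniquely as the direct sum of simple ideals, one per connected component of its Dynkin diagram, so g ≅ A_2 ⊕ B_7 (dimension 8 + 105 = 113).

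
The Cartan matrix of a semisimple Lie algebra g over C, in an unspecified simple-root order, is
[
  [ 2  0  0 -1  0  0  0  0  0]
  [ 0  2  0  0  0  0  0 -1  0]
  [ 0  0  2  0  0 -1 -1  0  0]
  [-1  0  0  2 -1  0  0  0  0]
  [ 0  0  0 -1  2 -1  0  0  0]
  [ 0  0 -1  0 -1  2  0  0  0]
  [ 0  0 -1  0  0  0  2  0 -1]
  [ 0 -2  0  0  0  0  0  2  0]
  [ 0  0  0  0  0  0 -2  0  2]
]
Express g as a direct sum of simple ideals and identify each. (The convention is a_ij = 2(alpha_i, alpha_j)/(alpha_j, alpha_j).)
The diagram associated to this matrix has two connected components: the simple roots {alpha_2, alpha_8} form a chain of 2 nodes with a double edge at one end; the terminal node there is the unique short simple root (B_2), and {alpha_1, alpha_3, alpha_4, alpha_5, alpha_6, alpha_7, alpha_9} form a chain of 7 nodes with a double edge at one end; the terminal node there is the unique long simple root (C_7). A semisimple Lie algebra decomposes uniquely as the direct sum of simple ideals, one per connected component of its Dynkin diagram, so g ≅ B_2 ⊕ C_7 (dimension 10 + 105 = 115).

type B_2 ⊕ type C_7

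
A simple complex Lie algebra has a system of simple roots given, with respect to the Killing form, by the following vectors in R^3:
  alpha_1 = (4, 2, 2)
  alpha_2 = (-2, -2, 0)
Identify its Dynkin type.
G_2

Compute the Cartan integers a_ij = 2(alpha_i, alpha_j)/(alpha_j, alpha_j); the resulting 2x2 Cartan matrix is
[[2, -3], [-1, 2]].
The roots have two lengths (squared-length ratio 3:1); the short ones are alpha_{2}. The associated Dynkin diagram is two nodes joined by a triple edge (G_2), so the type is G_2.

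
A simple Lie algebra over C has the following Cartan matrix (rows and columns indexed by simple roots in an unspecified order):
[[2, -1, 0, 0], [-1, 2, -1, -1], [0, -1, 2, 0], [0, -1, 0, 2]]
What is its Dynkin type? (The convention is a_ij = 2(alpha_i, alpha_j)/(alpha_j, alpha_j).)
The matrix has rank 4 with 2's on the diagonal. Reading the off-diagonal entries as Dynkin edges (a single edge where a_ij = a_ji = -1; a double or triple edge where a_ij * a_ji = 2 or 3), the diagram is a chain of 2 nodes with a fork of two nodes at one end (D_4). One simple-root ordering that puts it in standard form is (alpha_1, alpha_2, alpha_3, alpha_4). So the algebra is type D_4, i.e. so(8).

D_4 (so(8))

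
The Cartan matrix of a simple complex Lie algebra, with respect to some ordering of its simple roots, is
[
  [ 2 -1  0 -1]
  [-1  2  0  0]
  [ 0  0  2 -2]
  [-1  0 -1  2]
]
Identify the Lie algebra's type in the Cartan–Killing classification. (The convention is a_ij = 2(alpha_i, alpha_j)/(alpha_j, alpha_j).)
type C_4

The matrix has rank 4 with 2's on the diagonal. Reading the off-diagonal entries as Dynkin edges (a single edge where a_ij = a_ji = -1; a double or triple edge where a_ij * a_ji = 2 or 3), the diagram is a chain of 4 nodes with a double edge at one end; the terminal node there is the unique long simple root (C_4). One simple-root ordering that puts it in standard form is (alpha_2, alpha_1, alpha_4, alpha_3). So the algebra is type C_4, i.e. sp(8).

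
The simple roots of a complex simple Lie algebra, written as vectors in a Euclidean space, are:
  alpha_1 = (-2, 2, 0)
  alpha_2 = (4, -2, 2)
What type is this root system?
G_2

Compute the Cartan integers a_ij = 2(alpha_i, alpha_j)/(alpha_j, alpha_j); the resulting 2x2 Cartan matrix is
[[2, -1], [-3, 2]].
The roots have two lengths (squared-length ratio 3:1); the short ones are alpha_{1}. The associated Dynkin diagram is two nodes joined by a triple edge (G_2), so the type is G_2.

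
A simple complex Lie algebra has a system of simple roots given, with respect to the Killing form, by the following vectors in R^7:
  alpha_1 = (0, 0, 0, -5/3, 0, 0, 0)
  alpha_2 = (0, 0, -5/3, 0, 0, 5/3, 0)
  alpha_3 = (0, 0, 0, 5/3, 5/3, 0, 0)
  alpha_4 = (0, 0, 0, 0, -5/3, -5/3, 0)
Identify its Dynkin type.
Compute the Cartan integers a_ij = 2(alpha_i, alpha_j)/(alpha_j, alpha_j); the resulting 4x4 Cartan matrix is
[[2, 0, -1, 0], [0, 2, 0, -1], [-2, 0, 2, -1], [0, -1, -1, 2]].
The roots have two lengths (squared-length ratio 2:1); the short ones are alpha_{1}. The associated Dynkin diagram is a chain of 4 nodes with a double edge at one end; the terminal node there is the unique short simple root (B_4), so the type is B_4 (the algebra so(9)).

type B_4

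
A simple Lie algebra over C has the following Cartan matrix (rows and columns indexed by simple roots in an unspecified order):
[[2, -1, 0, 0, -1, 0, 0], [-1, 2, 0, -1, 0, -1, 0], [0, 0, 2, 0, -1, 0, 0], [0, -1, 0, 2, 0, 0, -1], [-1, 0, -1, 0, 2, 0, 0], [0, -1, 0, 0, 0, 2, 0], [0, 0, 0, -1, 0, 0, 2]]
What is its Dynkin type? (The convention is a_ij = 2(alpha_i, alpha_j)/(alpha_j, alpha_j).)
The matrix has rank 7 with 2's on the diagonal. Reading the off-diagonal entries as Dynkin edges (a single edge where a_ij = a_ji = -1; a double or triple edge where a_ij * a_ji = 2 or 3), the diagram is a chain of 6 nodes with one extra node attached to the third node from one end (E_7). One simple-root ordering that puts it in standard form is (alpha_7, alpha_6, alpha_4, alpha_2, alpha_1, alpha_5, alpha_3). So the algebra is type E_7.

E_7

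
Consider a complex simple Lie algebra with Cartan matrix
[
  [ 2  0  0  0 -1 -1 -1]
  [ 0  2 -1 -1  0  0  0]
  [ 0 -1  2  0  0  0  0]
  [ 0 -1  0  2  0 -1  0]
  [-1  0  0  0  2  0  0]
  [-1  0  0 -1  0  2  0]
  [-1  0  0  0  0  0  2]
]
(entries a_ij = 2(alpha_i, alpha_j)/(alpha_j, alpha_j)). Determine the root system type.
D_7 (so(14))

The matrix has rank 7 with 2's on the diagonal. Reading the off-diagonal entries as Dynkin edges (a single edge where a_ij = a_ji = -1; a double or triple edge where a_ij * a_ji = 2 or 3), the diagram is a chain of 5 nodes with a fork of two nodes at one end (D_7). One simple-root ordering that puts it in standard form is (alpha_3, alpha_2, alpha_4, alpha_6, alpha_1, alpha_5, alpha_7). So the algebra is type D_7, i.e. so(14).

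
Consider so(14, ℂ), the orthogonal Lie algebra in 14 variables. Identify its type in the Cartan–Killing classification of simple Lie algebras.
D7

This is so(14) with 14 even, which has dimension 14(14-1)/2 = 91 and rank 14/2 = 7. In the classification of classical Lie algebras, the orthogonal algebra so(2n) in an even number of variables has type D_n; here n = 7, so the Dynkin diagram is a chain of 5 nodes with a fork of two nodes at one end (D_7). Hence the type is D_7.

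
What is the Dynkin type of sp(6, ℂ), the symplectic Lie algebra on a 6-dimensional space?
This is sp(6), which has dimension 6(6+1)/2 = 21 and rank 6/2 = 3. In the classification of classical Lie algebras, the symplectic algebra sp(2n) has type C_n; here n = 3, so the Dynkin diagram is a chain of 3 nodes with a double edge at one end; the terminal node there is the unique long simple root (C_3). Hence the type is C_3.

C_3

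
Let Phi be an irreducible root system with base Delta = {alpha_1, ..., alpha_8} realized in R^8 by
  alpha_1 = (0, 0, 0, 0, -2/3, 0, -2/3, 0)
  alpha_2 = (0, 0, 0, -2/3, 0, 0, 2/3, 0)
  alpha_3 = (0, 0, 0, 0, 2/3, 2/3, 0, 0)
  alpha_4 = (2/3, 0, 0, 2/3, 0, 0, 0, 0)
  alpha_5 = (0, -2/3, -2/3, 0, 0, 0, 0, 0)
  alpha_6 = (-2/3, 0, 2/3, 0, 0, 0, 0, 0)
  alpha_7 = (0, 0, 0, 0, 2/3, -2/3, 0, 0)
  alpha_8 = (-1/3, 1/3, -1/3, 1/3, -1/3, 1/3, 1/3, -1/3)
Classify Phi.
E8

Compute the Cartan integers a_ij = 2(alpha_i, alpha_j)/(alpha_j, alpha_j); the resulting 8x8 Cartan matrix is
[[2, -1, -1, 0, 0, 0, -1, 0], [-1, 2, 0, -1, 0, 0, 0, 0], [-1, 0, 2, 0, 0, 0, 0, 0], [0, -1, 0, 2, 0, -1, 0, 0], [0, 0, 0, 0, 2, -1, 0, 0], [0, 0, 0, -1, -1, 2, 0, 0], [-1, 0, 0, 0, 0, 0, 2, -1], [0, 0, 0, 0, 0, 0, -1, 2]].
All simple roots have the same length, so the diagram is simply laced. The associated Dynkin diagram is a chain of 7 nodes with one extra node attached to the third node from one end (E_8), so the type is E_8.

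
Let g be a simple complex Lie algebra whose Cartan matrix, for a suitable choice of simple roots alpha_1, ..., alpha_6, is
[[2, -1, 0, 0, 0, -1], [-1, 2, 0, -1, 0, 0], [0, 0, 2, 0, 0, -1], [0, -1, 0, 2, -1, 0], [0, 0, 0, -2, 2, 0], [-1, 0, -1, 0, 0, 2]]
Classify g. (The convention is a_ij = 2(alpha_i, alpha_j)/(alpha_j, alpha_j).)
C6

The matrix has rank 6 with 2's on the diagonal. Reading the off-diagonal entries as Dynkin edges (a single edge where a_ij = a_ji = -1; a double or triple edge where a_ij * a_ji = 2 or 3), the diagram is a chain of 6 nodes with a double edge at one end; the terminal node there is the unique long simple root (C_6). One simple-root ordering that puts it in standard form is (alpha_3, alpha_6, alpha_1, alpha_2, alpha_4, alpha_5). So the algebra is type C_6, i.e. sp(12).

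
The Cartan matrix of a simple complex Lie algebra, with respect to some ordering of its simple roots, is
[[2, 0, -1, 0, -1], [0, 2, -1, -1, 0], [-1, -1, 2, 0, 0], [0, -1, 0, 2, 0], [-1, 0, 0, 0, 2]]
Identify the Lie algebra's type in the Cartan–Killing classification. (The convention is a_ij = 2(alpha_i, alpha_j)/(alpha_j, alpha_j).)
The matrix has rank 5 with 2's on the diagonal. Reading the off-diagonal entries as Dynkin edges (a single edge where a_ij = a_ji = -1; a double or triple edge where a_ij * a_ji = 2 or 3), the diagram is a chain of 5 nodes with single edges (A_5). One simple-root ordering that puts it in standard form is (alpha_5, alpha_1, alpha_3, alpha_2, alpha_4). So the algebra is type A_5, i.e. sl(6).

A_5 (sl(6))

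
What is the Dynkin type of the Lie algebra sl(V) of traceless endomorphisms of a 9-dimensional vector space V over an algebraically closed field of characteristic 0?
This is sl(9), which has dimension 9^2 - 1 = 80 and rank 9 - 1 = 8 (a Cartan subalgebra is the diagonal traceless matrices). In the classification of classical Lie algebras, the special linear algebra sl(n+1) has type A_n; here n = 8, so the Dynkin diagram is a chain of 8 nodes with single edges (A_8). Hence the type is A_8.

A8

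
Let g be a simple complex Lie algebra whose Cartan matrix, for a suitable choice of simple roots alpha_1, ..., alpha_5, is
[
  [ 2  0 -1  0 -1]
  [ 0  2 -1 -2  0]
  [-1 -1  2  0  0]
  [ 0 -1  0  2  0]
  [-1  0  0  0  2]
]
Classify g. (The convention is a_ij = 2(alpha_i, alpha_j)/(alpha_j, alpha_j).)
The matrix has rank 5 with 2's on the diagonal. Reading the off-diagonal entries as Dynkin edges (a single edge where a_ij = a_ji = -1; a double or triple edge where a_ij * a_ji = 2 or 3), the diagram is a chain of 5 nodes with a double edge at one end; the terminal node there is the unique short simple root (B_5). One simple-root ordering that puts it in standard form is (alpha_5, alpha_1, alpha_3, alpha_2, alpha_4). So the algebra is type B_5, i.e. so(11).

type B_5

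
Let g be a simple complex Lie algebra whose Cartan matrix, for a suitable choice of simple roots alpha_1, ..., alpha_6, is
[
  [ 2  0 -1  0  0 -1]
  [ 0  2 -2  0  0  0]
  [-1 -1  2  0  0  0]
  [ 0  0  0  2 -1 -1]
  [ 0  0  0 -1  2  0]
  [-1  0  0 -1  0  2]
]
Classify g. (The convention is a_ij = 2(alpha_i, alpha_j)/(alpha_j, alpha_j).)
type C_6

The matrix has rank 6 with 2's on the diagonal. Reading the off-diagonal entries as Dynkin edges (a single edge where a_ij = a_ji = -1; a double or triple edge where a_ij * a_ji = 2 or 3), the diagram is a chain of 6 nodes with a double edge at one end; the terminal node there is the unique long simple root (C_6). One simple-root ordering that puts it in standard form is (alpha_5, alpha_4, alpha_6, alpha_1, alpha_3, alpha_2). So the algebra is type C_6, i.e. sp(12).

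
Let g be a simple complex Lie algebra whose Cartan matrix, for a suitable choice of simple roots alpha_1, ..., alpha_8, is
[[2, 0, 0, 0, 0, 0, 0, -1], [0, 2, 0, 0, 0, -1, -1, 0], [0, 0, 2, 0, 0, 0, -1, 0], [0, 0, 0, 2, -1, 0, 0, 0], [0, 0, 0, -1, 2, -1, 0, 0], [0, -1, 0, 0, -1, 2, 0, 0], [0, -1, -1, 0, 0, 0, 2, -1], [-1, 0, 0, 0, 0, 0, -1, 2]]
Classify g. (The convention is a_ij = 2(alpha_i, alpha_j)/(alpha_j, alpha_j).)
E8

The matrix has rank 8 with 2's on the diagonal. Reading the off-diagonal entries as Dynkin edges (a single edge where a_ij = a_ji = -1; a double or triple edge where a_ij * a_ji = 2 or 3), the diagram is a chain of 7 nodes with one extra node attached to the third node from one end (E_8). One simple-root ordering that puts it in standard form is (alpha_1, alpha_3, alpha_8, alpha_7, alpha_2, alpha_6, alpha_5, alpha_4). So the algebra is type E_8.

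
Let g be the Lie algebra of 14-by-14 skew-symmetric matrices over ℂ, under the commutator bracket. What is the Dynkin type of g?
This is so(14) with 14 even, which has dimension 14(14-1)/2 = 91 and rank 14/2 = 7. In the classification of classical Lie algebras, the orthogonal algebra so(2n) in an even number of variables has type D_n; here n = 7, so the Dynkin diagram is a chain of 5 nodes with a fork of two nodes at one end (D_7). Hence the type is D_7.

type D_7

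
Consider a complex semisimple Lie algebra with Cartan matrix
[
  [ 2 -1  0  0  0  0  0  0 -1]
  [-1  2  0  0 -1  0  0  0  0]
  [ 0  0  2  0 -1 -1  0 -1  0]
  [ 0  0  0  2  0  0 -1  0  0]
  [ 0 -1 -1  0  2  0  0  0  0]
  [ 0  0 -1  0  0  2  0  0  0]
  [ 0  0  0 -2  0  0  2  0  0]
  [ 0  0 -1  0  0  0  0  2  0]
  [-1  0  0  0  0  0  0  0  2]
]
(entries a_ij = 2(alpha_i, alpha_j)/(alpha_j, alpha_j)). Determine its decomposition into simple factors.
The diagram associated to this matrix has two connected components: the simple roots {alpha_4, alpha_7} form a chain of 2 nodes with a double edge at one end; the terminal node there is the unique short simple root (B_2), and {alpha_1, alpha_2, alpha_3, alpha_5, alpha_6, alpha_8, alpha_9} form a chain of 5 nodes with a fork of two nodes at one end (D_7). A semisimple Lie algebra decomposes uniquely as the direct sum of simple ideals, one per connected component of its Dynkin diagram, so g ≅ B_2 ⊕ D_7 (dimension 10 + 91 = 101).

B2 + D7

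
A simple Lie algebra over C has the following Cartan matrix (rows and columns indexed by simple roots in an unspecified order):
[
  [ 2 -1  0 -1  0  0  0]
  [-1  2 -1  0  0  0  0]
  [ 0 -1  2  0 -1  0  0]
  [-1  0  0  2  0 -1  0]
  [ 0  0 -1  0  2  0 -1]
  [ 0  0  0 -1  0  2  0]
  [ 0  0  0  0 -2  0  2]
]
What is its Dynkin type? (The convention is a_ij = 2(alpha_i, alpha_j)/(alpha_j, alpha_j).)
The matrix has rank 7 with 2's on the diagonal. Reading the off-diagonal entries as Dynkin edges (a single edge where a_ij = a_ji = -1; a double or triple edge where a_ij * a_ji = 2 or 3), the diagram is a chain of 7 nodes with a double edge at one end; the terminal node there is the unique long simple root (C_7). One simple-root ordering that puts it in standard form is (alpha_6, alpha_4, alpha_1, alpha_2, alpha_3, alpha_5, alpha_7). So the algebra is type C_7, i.e. sp(14).

C7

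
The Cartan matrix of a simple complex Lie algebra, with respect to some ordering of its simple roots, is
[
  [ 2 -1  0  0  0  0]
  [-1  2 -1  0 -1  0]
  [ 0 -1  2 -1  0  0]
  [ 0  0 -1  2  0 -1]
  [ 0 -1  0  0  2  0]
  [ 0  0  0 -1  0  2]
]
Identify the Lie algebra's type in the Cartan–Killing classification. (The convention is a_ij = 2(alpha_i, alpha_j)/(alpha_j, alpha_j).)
D_6

The matrix has rank 6 with 2's on the diagonal. Reading the off-diagonal entries as Dynkin edges (a single edge where a_ij = a_ji = -1; a double or triple edge where a_ij * a_ji = 2 or 3), the diagram is a chain of 4 nodes with a fork of two nodes at one end (D_6). One simple-root ordering that puts it in standard form is (alpha_6, alpha_4, alpha_3, alpha_2, alpha_5, alpha_1). So the algebra is type D_6, i.e. so(12).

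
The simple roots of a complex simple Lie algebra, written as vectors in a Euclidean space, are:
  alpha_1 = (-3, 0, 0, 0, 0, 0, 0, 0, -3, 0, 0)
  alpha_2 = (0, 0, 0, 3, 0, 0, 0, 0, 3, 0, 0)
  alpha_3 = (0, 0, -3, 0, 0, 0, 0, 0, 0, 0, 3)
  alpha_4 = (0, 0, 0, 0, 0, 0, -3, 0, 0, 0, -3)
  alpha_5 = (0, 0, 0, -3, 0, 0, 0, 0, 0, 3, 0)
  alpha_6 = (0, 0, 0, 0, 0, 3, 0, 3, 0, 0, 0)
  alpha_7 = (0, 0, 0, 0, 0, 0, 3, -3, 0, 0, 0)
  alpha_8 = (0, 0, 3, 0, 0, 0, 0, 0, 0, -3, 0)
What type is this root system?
A_8 (sl(9))

Compute the Cartan integers a_ij = 2(alpha_i, alpha_j)/(alpha_j, alpha_j); the resulting 8x8 Cartan matrix is
[[2, -1, 0, 0, 0, 0, 0, 0], [-1, 2, 0, 0, -1, 0, 0, 0], [0, 0, 2, -1, 0, 0, 0, -1], [0, 0, -1, 2, 0, 0, -1, 0], [0, -1, 0, 0, 2, 0, 0, -1], [0, 0, 0, 0, 0, 2, -1, 0], [0, 0, 0, -1, 0, -1, 2, 0], [0, 0, -1, 0, -1, 0, 0, 2]].
All simple roots have the same length, so the diagram is simply laced. The associated Dynkin diagram is a chain of 8 nodes with single edges (A_8), so the type is A_8 (the algebra sl(9)).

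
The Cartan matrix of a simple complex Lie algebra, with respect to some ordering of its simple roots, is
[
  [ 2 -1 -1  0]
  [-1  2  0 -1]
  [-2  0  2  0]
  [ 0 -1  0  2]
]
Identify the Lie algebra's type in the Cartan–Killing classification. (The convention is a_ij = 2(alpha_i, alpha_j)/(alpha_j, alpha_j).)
C_4 (sp(8))

The matrix has rank 4 with 2's on the diagonal. Reading the off-diagonal entries as Dynkin edges (a single edge where a_ij = a_ji = -1; a double or triple edge where a_ij * a_ji = 2 or 3), the diagram is a chain of 4 nodes with a double edge at one end; the terminal node there is the unique long simple root (C_4). One simple-root ordering that puts it in standard form is (alpha_4, alpha_2, alpha_1, alpha_3). So the algebra is type C_4, i.e. sp(8).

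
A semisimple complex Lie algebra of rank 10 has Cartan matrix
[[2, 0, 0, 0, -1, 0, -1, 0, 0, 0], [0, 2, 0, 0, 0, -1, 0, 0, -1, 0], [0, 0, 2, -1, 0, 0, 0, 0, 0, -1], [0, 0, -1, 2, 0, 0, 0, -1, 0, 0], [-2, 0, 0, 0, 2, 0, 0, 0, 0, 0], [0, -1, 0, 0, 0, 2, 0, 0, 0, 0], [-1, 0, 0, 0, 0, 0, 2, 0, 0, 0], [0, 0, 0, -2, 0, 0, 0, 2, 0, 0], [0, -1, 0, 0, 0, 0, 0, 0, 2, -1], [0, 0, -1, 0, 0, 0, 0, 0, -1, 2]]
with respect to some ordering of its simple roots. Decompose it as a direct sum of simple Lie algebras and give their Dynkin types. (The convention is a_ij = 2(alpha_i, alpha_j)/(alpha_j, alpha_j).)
C3 + C7

The diagram associated to this matrix has two connected components: the simple roots {alpha_1, alpha_5, alpha_7} form a chain of 3 nodes with a double edge at one end; the terminal node there is the unique long simple root (C_3), and {alpha_2, alpha_3, alpha_4, alpha_6, alpha_8, alpha_9, alpha_10} form a chain of 7 nodes with a double edge at one end; the terminal node there is the unique long simple root (C_7). A semisimple Lie algebra decomposes uniquely as the direct sum of simple ideals, one per connected component of its Dynkin diagram, so g ≅ C_3 ⊕ C_7 (dimension 21 + 105 = 126).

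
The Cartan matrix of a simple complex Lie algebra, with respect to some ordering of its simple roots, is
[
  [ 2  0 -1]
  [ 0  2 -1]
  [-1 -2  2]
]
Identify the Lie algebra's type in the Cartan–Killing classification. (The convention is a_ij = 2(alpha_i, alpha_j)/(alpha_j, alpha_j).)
B3

The matrix has rank 3 with 2's on the diagonal. Reading the off-diagonal entries as Dynkin edges (a single edge where a_ij = a_ji = -1; a double or triple edge where a_ij * a_ji = 2 or 3), the diagram is a chain of 3 nodes with a double edge at one end; the terminal node there is the unique short simple root (B_3). One simple-root ordering that puts it in standard form is (alpha_1, alpha_3, alpha_2). So the algebra is type B_3, i.e. so(7).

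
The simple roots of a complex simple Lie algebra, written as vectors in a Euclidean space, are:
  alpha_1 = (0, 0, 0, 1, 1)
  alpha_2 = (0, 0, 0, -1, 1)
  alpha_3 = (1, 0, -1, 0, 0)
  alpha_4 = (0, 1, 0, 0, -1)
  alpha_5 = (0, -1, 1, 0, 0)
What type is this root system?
D_5

Compute the Cartan integers a_ij = 2(alpha_i, alpha_j)/(alpha_j, alpha_j); the resulting 5x5 Cartan matrix is
[[2, 0, 0, -1, 0], [0, 2, 0, -1, 0], [0, 0, 2, 0, -1], [-1, -1, 0, 2, -1], [0, 0, -1, -1, 2]].
All simple roots have the same length, so the diagram is simply laced. The associated Dynkin diagram is a chain of 3 nodes with a fork of two nodes at one end (D_5), so the type is D_5 (the algebra so(10)).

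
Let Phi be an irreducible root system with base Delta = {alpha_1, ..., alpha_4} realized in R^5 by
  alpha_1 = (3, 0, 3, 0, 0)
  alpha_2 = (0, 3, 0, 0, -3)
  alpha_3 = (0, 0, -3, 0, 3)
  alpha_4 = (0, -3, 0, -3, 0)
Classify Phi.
Compute the Cartan integers a_ij = 2(alpha_i, alpha_j)/(alpha_j, alpha_j); the resulting 4x4 Cartan matrix is
[[2, 0, -1, 0], [0, 2, -1, -1], [-1, -1, 2, 0], [0, -1, 0, 2]].
All simple roots have the same length, so the diagram is simply laced. The associated Dynkin diagram is a chain of 4 nodes with single edges (A_4), so the type is A_4 (the algebra sl(5)).

A_4 (sl(5))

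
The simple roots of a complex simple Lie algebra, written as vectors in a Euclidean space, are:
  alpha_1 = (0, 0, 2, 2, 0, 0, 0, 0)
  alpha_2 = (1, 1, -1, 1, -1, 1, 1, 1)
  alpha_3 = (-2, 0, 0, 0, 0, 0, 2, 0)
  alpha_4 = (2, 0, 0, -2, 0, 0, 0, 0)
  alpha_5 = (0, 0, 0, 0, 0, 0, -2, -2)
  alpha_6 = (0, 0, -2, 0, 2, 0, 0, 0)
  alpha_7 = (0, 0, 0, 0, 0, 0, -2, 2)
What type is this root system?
Compute the Cartan integers a_ij = 2(alpha_i, alpha_j)/(alpha_j, alpha_j); the resulting 7x7 Cartan matrix is
[[2, 0, 0, -1, 0, -1, 0], [0, 2, 0, 0, -1, 0, 0], [0, 0, 2, -1, -1, 0, -1], [-1, 0, -1, 2, 0, 0, 0], [0, -1, -1, 0, 2, 0, 0], [-1, 0, 0, 0, 0, 2, 0], [0, 0, -1, 0, 0, 0, 2]].
All simple roots have the same length, so the diagram is simply laced. The associated Dynkin diagram is a chain of 6 nodes with one extra node attached to the third node from one end (E_7), so the type is E_7.

type E_7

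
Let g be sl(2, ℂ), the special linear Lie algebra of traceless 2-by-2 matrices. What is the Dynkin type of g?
type A_1

This is sl(2), which has dimension 2^2 - 1 = 3 and rank 2 - 1 = 1 (a Cartan subalgebra is the diagonal traceless matrices). In the classification of classical Lie algebras, the special linear algebra sl(n+1) has type A_n; here n = 1, so the Dynkin diagram is a chain of 1 nodes with single edges (A_1). Hence the type is A_1.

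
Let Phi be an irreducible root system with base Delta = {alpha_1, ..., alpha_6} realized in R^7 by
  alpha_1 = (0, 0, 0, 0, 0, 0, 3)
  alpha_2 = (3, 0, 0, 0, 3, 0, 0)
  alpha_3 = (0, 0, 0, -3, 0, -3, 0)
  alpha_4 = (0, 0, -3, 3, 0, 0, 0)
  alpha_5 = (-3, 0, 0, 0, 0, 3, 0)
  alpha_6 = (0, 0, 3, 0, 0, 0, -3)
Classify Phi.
Compute the Cartan integers a_ij = 2(alpha_i, alpha_j)/(alpha_j, alpha_j); the resulting 6x6 Cartan matrix is
[[2, 0, 0, 0, 0, -1], [0, 2, 0, 0, -1, 0], [0, 0, 2, -1, -1, 0], [0, 0, -1, 2, 0, -1], [0, -1, -1, 0, 2, 0], [-2, 0, 0, -1, 0, 2]].
The roots have two lengths (squared-length ratio 2:1); the short ones are alpha_{1}. The associated Dynkin diagram is a chain of 6 nodes with a double edge at one end; the terminal node there is the unique short simple root (B_6), so the type is B_6 (the algebra so(13)).

type B_6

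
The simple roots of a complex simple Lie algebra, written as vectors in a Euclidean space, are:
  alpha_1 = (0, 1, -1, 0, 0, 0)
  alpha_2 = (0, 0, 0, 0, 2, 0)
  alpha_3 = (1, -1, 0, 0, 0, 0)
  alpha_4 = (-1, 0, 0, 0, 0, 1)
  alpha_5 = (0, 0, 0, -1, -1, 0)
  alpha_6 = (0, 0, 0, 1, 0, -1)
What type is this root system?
C6

Compute the Cartan integers a_ij = 2(alpha_i, alpha_j)/(alpha_j, alpha_j); the resulting 6x6 Cartan matrix is
[[2, 0, -1, 0, 0, 0], [0, 2, 0, 0, -2, 0], [-1, 0, 2, -1, 0, 0], [0, 0, -1, 2, 0, -1], [0, -1, 0, 0, 2, -1], [0, 0, 0, -1, -1, 2]].
The roots have two lengths (squared-length ratio 2:1); the short ones are alpha_{1,3,4,5,6}. The associated Dynkin diagram is a chain of 6 nodes with a double edge at one end; the terminal node there is the unique long simple root (C_6), so the type is C_6 (the algebra sp(12)).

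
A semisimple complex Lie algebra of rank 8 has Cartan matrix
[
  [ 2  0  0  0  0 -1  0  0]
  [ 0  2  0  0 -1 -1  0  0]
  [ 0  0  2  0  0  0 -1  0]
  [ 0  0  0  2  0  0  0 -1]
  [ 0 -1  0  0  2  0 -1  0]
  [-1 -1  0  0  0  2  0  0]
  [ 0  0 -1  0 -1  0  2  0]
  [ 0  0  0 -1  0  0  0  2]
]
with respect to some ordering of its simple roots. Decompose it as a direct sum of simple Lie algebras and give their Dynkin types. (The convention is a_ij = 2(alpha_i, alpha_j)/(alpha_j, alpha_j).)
A_2 (sl(3)) ⊕ A_6 (sl(7))

The diagram associated to this matrix has two connected components: the simple roots {alpha_4, alpha_8} form a chain of 2 nodes with single edges (A_2), and {alpha_1, alpha_2, alpha_3, alpha_5, alpha_6, alpha_7} form a chain of 6 nodes with single edges (A_6). A semisimple Lie algebra decomposes uniquely as the direct sum of simple ideals, one per connected component of its Dynkin diagram, so g ≅ A_2 ⊕ A_6 (dimension 8 + 48 = 56).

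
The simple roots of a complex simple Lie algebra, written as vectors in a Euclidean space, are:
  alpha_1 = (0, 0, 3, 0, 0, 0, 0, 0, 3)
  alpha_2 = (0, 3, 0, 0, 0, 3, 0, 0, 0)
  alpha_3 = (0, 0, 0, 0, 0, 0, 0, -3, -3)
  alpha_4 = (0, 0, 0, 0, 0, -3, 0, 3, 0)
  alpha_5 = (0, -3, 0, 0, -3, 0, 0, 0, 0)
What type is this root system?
Compute the Cartan integers a_ij = 2(alpha_i, alpha_j)/(alpha_j, alpha_j); the resulting 5x5 Cartan matrix is
[[2, 0, -1, 0, 0], [0, 2, 0, -1, -1], [-1, 0, 2, -1, 0], [0, -1, -1, 2, 0], [0, -1, 0, 0, 2]].
All simple roots have the same length, so the diagram is simply laced. The associated Dynkin diagram is a chain of 5 nodes with single edges (A_5), so the type is A_5 (the algebra sl(6)).

A5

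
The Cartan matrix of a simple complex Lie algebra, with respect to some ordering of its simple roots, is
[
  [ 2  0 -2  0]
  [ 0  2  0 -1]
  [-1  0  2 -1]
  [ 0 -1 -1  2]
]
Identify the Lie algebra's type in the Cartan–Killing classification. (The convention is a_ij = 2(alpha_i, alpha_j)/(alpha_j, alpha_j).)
type C_4

The matrix has rank 4 with 2's on the diagonal. Reading the off-diagonal entries as Dynkin edges (a single edge where a_ij = a_ji = -1; a double or triple edge where a_ij * a_ji = 2 or 3), the diagram is a chain of 4 nodes with a double edge at one end; the terminal node there is the unique long simple root (C_4). One simple-root ordering that puts it in standard form is (alpha_2, alpha_4, alpha_3, alpha_1). So the algebra is type C_4, i.e. sp(8).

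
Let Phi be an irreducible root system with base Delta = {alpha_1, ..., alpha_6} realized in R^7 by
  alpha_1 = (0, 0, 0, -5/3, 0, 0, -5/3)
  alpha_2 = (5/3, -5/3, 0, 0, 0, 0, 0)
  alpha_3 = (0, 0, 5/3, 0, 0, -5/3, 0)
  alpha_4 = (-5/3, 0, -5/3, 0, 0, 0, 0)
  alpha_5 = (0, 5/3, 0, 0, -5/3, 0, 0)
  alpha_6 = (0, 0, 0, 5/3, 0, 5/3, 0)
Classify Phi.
A_6 (sl(7))

Compute the Cartan integers a_ij = 2(alpha_i, alpha_j)/(alpha_j, alpha_j); the resulting 6x6 Cartan matrix is
[[2, 0, 0, 0, 0, -1], [0, 2, 0, -1, -1, 0], [0, 0, 2, -1, 0, -1], [0, -1, -1, 2, 0, 0], [0, -1, 0, 0, 2, 0], [-1, 0, -1, 0, 0, 2]].
All simple roots have the same length, so the diagram is simply laced. The associated Dynkin diagram is a chain of 6 nodes with single edges (A_6), so the type is A_6 (the algebra sl(7)).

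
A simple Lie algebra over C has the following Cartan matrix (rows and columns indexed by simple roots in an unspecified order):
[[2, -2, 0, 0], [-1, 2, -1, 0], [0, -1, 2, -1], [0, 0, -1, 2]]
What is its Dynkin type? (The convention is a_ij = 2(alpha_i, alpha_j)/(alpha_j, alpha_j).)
The matrix has rank 4 with 2's on the diagonal. Reading the off-diagonal entries as Dynkin edges (a single edge where a_ij = a_ji = -1; a double or triple edge where a_ij * a_ji = 2 or 3), the diagram is a chain of 4 nodes with a double edge at one end; the terminal node there is the unique long simple root (C_4). One simple-root ordering that puts it in standard form is (alpha_4, alpha_3, alpha_2, alpha_1). So the algebra is type C_4, i.e. sp(8).

C4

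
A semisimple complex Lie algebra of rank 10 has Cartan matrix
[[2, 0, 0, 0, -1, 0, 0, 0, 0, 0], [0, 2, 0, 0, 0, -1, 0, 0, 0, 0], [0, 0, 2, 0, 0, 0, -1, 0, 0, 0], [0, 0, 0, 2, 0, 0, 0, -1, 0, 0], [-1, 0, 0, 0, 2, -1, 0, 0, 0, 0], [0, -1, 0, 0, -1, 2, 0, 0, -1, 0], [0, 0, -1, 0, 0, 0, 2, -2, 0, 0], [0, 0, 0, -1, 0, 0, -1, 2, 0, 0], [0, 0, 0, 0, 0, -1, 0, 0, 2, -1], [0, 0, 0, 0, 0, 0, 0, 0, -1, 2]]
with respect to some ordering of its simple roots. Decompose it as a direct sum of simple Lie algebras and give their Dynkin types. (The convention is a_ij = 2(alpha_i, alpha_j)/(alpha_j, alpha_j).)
type E_6 + type F_4

The diagram associated to this matrix has two connected components: the simple roots {alpha_1, alpha_2, alpha_5, alpha_6, alpha_9, alpha_10} form a chain of 5 nodes with one extra node attached to the third node from one end (E_6), and {alpha_3, alpha_4, alpha_7, alpha_8} form a chain of 4 nodes with a double edge between the middle two (F_4). A semisimple Lie algebra decomposes uniquely as the direct sum of simple ideals, one per connected component of its Dynkin diagram, so g ≅ E_6 ⊕ F_4 (dimension 78 + 52 = 130).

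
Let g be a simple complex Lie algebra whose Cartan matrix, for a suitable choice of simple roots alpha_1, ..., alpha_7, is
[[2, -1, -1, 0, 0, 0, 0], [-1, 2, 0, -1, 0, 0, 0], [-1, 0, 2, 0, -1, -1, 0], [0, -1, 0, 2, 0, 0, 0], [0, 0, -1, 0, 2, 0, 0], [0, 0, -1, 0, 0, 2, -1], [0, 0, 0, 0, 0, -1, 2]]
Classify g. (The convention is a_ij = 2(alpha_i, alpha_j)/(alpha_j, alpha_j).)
The matrix has rank 7 with 2's on the diagonal. Reading the off-diagonal entries as Dynkin edges (a single edge where a_ij = a_ji = -1; a double or triple edge where a_ij * a_ji = 2 or 3), the diagram is a chain of 6 nodes with one extra node attached to the third node from one end (E_7). One simple-root ordering that puts it in standard form is (alpha_7, alpha_5, alpha_6, alpha_3, alpha_1, alpha_2, alpha_4). So the algebra is type E_7.

E7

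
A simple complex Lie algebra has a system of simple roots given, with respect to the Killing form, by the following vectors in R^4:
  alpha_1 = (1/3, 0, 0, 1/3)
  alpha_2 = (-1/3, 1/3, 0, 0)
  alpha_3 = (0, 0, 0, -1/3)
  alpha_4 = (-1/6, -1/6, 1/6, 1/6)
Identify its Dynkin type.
F4

Compute the Cartan integers a_ij = 2(alpha_i, alpha_j)/(alpha_j, alpha_j); the resulting 4x4 Cartan matrix is
[[2, -1, -2, 0], [-1, 2, 0, 0], [-1, 0, 2, -1], [0, 0, -1, 2]].
The roots have two lengths (squared-length ratio 2:1); the short ones are alpha_{3,4}. The associated Dynkin diagram is a chain of 4 nodes with a double edge between the middle two (F_4), so the type is F_4.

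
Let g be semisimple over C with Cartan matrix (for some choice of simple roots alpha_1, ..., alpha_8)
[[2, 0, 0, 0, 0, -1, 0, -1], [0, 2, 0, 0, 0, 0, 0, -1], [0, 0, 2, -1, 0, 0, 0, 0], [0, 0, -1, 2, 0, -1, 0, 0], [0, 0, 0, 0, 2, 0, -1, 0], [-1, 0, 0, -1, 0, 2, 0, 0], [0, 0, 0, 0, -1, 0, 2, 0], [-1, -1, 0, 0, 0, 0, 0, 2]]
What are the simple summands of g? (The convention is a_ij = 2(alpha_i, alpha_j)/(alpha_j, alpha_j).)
A2 ⊕ A6

The diagram associated to this matrix has two connected components: the simple roots {alpha_5, alpha_7} form a chain of 2 nodes with single edges (A_2), and {alpha_1, alpha_2, alpha_3, alpha_4, alpha_6, alpha_8} form a chain of 6 nodes with single edges (A_6). A semisimple Lie algebra decomposes uniquely as the direct sum of simple ideals, one per connected component of its Dynkin diagram, so g ≅ A_2 ⊕ A_6 (dimension 8 + 48 = 56).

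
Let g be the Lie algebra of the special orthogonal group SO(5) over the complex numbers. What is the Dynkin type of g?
This is so(5) with 5 odd, which has dimension 5(5-1)/2 = 10 and rank (5-1)/2 = 2. In the classification of classical Lie algebras, the orthogonal algebra so(2n+1) in an odd number of variables has type B_n; here n = 2, so the Dynkin diagram is a chain of 2 nodes with a double edge at one end; the terminal node there is the unique short simple root (B_2). Hence the type is B_2.

B2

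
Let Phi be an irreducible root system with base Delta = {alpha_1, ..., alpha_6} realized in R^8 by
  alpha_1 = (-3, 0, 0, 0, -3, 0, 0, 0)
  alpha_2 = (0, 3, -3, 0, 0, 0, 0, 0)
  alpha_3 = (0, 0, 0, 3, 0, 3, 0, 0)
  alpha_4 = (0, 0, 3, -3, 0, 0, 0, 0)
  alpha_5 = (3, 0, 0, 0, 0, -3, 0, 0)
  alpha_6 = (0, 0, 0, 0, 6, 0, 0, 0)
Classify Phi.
Compute the Cartan integers a_ij = 2(alpha_i, alpha_j)/(alpha_j, alpha_j); the resulting 6x6 Cartan matrix is
[[2, 0, 0, 0, -1, -1], [0, 2, 0, -1, 0, 0], [0, 0, 2, -1, -1, 0], [0, -1, -1, 2, 0, 0], [-1, 0, -1, 0, 2, 0], [-2, 0, 0, 0, 0, 2]].
The roots have two lengths (squared-length ratio 2:1); the short ones are alpha_{1,2,3,4,5}. The associated Dynkin diagram is a chain of 6 nodes with a double edge at one end; the terminal node there is the unique long simple root (C_6), so the type is C_6 (the algebra sp(12)).

C6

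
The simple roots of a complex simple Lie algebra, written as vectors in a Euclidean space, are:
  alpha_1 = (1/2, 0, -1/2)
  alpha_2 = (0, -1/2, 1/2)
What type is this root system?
Compute the Cartan integers a_ij = 2(alpha_i, alpha_j)/(alpha_j, alpha_j); the resulting 2x2 Cartan matrix is
[[2, -1], [-1, 2]].
All simple roots have the same length, so the diagram is simply laced. The associated Dynkin diagram is a chain of 2 nodes with single edges (A_2), so the type is A_2 (the algebra sl(3)).

A_2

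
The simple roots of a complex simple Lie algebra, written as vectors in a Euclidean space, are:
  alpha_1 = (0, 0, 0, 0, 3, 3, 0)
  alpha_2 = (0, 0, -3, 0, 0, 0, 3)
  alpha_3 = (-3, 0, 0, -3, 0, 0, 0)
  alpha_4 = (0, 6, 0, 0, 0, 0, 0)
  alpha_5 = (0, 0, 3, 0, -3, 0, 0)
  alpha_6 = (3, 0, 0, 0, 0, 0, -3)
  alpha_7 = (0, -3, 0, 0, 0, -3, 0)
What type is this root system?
Compute the Cartan integers a_ij = 2(alpha_i, alpha_j)/(alpha_j, alpha_j); the resulting 7x7 Cartan matrix is
[[2, 0, 0, 0, -1, 0, -1], [0, 2, 0, 0, -1, -1, 0], [0, 0, 2, 0, 0, -1, 0], [0, 0, 0, 2, 0, 0, -2], [-1, -1, 0, 0, 2, 0, 0], [0, -1, -1, 0, 0, 2, 0], [-1, 0, 0, -1, 0, 0, 2]].
The roots have two lengths (squared-length ratio 2:1); the short ones are alpha_{1,2,3,5,6,7}. The associated Dynkin diagram is a chain of 7 nodes with a double edge at one end; the terminal node there is the unique long simple root (C_7), so the type is C_7 (the algebra sp(14)).

C_7 (sp(14))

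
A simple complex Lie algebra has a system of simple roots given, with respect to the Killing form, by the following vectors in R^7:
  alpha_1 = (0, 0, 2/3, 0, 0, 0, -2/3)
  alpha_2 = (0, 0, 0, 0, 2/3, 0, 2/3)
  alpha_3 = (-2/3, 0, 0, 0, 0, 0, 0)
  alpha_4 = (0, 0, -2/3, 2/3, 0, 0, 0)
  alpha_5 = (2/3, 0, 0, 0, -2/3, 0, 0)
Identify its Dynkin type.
Compute the Cartan integers a_ij = 2(alpha_i, alpha_j)/(alpha_j, alpha_j); the resulting 5x5 Cartan matrix is
[[2, -1, 0, -1, 0], [-1, 2, 0, 0, -1], [0, 0, 2, 0, -1], [-1, 0, 0, 2, 0], [0, -1, -2, 0, 2]].
The roots have two lengths (squared-length ratio 2:1); the short ones are alpha_{3}. The associated Dynkin diagram is a chain of 5 nodes with a double edge at one end; the terminal node there is the unique short simple root (B_5), so the type is B_5 (the algebra so(11)).

B_5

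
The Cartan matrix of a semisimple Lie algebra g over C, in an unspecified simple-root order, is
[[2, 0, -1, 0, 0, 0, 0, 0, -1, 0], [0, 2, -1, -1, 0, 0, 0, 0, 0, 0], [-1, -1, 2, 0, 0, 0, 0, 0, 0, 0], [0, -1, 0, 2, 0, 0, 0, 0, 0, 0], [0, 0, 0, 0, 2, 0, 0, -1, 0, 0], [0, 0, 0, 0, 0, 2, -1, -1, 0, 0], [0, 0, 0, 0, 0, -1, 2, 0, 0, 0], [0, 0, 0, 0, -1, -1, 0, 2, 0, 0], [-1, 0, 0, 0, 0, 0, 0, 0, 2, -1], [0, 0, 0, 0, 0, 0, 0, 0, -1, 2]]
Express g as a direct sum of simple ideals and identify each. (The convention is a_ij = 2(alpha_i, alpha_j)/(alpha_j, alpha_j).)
A4 ⊕ A6

The diagram associated to this matrix has two connected components: the simple roots {alpha_5, alpha_6, alpha_7, alpha_8} form a chain of 4 nodes with single edges (A_4), and {alpha_1, alpha_2, alpha_3, alpha_4, alpha_9, alpha_10} form a chain of 6 nodes with single edges (A_6). A semisimple Lie algebra decomposes uniquely as the direct sum of simple ideals, one per connected component of its Dynkin diagram, so g ≅ A_4 ⊕ A_6 (dimension 24 + 48 = 72).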